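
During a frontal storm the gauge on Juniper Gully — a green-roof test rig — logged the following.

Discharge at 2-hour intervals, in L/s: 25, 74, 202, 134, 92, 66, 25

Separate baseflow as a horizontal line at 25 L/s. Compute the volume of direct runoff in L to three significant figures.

V ≈ 3.19 × 10^6 L

Direct-runoff ordinates (Q − Q_b): 0.0, 49.0, 177.0, 109.0, 67.0, 41.0, 0.0 L/s.
ΣQ_DR = 443.0 L/s.
With Δt = 2 h = 7200 s, V = ΣQ_DR · Δt = 443.0 × 7200 = 3.19 × 10^6 L.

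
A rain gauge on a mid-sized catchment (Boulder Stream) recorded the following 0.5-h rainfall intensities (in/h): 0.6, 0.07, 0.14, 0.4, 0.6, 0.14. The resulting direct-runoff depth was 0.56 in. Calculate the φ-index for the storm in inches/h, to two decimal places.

Only the 3 blocks with intensity above φ contribute runoff: 0.6, 0.4, 0.6 in/h.
Σ(I−φ)·Δt = d  ⇒  (0.6+0.4+0.6 − 3φ)·0.5 = 0.56
φ = (1.600 − 0.56/0.5) / 3 = 0.16 in/h.

φ ≈ 0.16 in/h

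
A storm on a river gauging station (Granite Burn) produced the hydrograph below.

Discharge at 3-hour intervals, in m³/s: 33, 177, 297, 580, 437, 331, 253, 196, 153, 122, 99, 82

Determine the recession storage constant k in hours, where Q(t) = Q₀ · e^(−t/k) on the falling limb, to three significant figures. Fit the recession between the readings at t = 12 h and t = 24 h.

On the falling limb, Q drops from 437 to 153 m³/s between t = 12 h and t = 24 h (Δt = 12 h).
k = −Δt / ln(Q₂/Q₁) = −12 / ln(153/437) = 11.4 h.

k ≈ 11.4 h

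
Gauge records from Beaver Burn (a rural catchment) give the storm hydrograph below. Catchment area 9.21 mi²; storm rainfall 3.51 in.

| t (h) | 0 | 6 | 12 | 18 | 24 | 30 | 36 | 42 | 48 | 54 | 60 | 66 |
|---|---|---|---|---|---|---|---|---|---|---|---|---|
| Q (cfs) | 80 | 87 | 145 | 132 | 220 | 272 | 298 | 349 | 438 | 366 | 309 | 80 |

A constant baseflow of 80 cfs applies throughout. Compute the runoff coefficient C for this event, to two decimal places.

ΣQ_DR = 1816 cfs; V = ΣQ_DR·Δt = 3.923 × 10^7 ft³.
Runoff depth d = V / A = 1.833 in.
C = d / P = 1.833 / 3.51 = 0.52.

C ≈ 0.52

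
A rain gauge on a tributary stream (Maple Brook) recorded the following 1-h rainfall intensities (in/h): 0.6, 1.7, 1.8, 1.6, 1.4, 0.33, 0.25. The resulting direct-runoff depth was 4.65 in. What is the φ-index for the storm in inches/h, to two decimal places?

Only the 5 blocks with intensity above φ contribute runoff: 0.6, 1.7, 1.8, 1.6, 1.4 in/h.
Σ(I−φ)·Δt = d  ⇒  (0.6+1.7+1.8+1.6+1.4 − 5φ)·1 = 4.65
φ = (7.100 − 4.65/1) / 5 = 0.49 in/h.

φ ≈ 0.49 in/h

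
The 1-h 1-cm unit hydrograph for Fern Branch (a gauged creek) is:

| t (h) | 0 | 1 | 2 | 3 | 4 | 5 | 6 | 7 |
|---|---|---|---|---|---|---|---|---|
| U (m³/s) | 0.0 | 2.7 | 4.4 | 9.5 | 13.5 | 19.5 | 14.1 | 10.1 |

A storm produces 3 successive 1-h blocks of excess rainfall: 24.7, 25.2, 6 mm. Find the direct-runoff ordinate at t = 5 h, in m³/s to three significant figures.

Q ≈ 87.9 m³/s

By discrete convolution, Q_j = Σ (P_i / 10 mm) · U_{j−i}.
At t = 5 h (j=5): Q = (24.7/10)·19.5 + (25.2/10)·13.5 + (6/10)·9.5 = 87.9 m³/s.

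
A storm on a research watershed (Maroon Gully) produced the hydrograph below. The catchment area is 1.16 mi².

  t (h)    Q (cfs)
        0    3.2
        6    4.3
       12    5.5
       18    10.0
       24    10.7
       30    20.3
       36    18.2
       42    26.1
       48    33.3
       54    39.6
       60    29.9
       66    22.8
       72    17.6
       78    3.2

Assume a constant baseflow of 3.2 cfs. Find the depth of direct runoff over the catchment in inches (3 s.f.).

d ≈ 1.60 in

Direct runoff: 0.0, 1.1, 2.3, 6.8, 7.5, 17.1, 15.0, 22.9, 30.1, 36.4, 26.7, 19.6, 14.4, 0.0 cfs; ΣQ_DR = 199.9 cfs.
V = ΣQ_DR · Δt = 199.9 × 21600 s = 4.318 × 10^6 ft³.
Over A = 1.16 mi², depth = V / A = 1.60 in.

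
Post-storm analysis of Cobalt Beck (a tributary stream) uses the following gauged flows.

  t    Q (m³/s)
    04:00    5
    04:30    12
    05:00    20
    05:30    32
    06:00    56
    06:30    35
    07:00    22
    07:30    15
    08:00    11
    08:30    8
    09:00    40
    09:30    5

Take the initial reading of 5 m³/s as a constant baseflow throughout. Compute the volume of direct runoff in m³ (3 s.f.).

V ≈ 3.62 × 10^5 m³

Direct-runoff ordinates (Q − Q_b): 0.0, 7.0, 15.0, 27.0, 51.0, 30.0, 17.0, 10.0, 6.0, 3.0, 35.0, 0.0 m³/s.
ΣQ_DR = 201.0 m³/s.
With Δt = 0.5 h = 1800 s, V = ΣQ_DR · Δt = 201.0 × 1800 = 3.62 × 10^5 m³.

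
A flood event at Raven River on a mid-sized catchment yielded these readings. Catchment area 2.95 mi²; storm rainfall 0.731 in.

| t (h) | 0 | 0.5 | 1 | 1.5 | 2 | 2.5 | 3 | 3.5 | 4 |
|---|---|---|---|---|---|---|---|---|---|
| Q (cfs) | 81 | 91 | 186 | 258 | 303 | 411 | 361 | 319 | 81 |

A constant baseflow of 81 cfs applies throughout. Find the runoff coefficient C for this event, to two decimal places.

ΣQ_DR = 1362 cfs; V = ΣQ_DR·Δt = 2.452 × 10^6 ft³.
Runoff depth d = V / A = 0.3577 in.
C = d / P = 0.3577 / 0.731 = 0.49.

C ≈ 0.49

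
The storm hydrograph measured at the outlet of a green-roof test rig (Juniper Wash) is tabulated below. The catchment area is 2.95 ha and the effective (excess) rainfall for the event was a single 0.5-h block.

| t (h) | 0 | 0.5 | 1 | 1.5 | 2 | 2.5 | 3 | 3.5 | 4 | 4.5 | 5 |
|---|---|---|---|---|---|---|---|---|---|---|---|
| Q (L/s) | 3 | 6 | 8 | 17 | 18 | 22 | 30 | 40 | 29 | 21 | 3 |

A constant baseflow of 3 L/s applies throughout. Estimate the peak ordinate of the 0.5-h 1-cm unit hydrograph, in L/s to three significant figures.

U_p ≈ 37.0 L/s

Direct runoff: 0.0, 3.0, 5.0, 14.0, 15.0, 19.0, 27.0, 37.0, 26.0, 18.0, 0.0 L/s; ΣQ_DR = 164.0 L/s, peak = 37.0 L/s.
Runoff depth d = ΣQ_DR·Δt / A = 164.0 × 1800 / (2.95 ha) = 10.01 mm.
The 1-cm UH is the DRH scaled by (10 mm)/d, so U_p = 37.0 × 10/10.01 = 37.0 L/s.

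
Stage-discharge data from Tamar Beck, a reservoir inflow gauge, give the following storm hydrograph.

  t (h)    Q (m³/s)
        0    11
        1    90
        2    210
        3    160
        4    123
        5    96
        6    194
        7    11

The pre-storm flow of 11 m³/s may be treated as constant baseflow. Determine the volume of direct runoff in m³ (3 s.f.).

Direct-runoff ordinates (Q − Q_b): 0.0, 79.0, 199.0, 149.0, 112.0, 85.0, 183.0, 0.0 m³/s.
ΣQ_DR = 807.0 m³/s.
With Δt = 1 h = 3600 s, V = ΣQ_DR · Δt = 807.0 × 3600 = 2.91 × 10^6 m³.

V ≈ 2.91 × 10^6 m³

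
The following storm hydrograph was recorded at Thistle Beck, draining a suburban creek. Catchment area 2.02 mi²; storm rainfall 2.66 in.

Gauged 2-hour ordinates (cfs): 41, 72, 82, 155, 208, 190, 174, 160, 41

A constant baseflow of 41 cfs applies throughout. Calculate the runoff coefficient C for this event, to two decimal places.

C ≈ 0.43

ΣQ_DR = 754.0 cfs; V = ΣQ_DR·Δt = 5.429 × 10^6 ft³.
Runoff depth d = V / A = 1.157 in.
C = d / P = 1.157 / 2.66 = 0.43.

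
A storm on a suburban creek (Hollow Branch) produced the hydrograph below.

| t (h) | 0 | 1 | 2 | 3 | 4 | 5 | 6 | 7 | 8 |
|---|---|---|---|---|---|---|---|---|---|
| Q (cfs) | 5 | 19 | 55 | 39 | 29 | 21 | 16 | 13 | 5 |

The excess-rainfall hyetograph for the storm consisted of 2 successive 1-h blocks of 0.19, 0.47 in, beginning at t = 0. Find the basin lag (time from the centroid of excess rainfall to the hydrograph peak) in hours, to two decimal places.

t_L ≈ 0.79 h

Centroid of excess rainfall: t_c = Σ P_i·t̄_i / ΣP_i = 1.2121 h (block centres at 0.5, 1.5 h).
Hydrograph peak occurs at t = 2 h, so basin lag t_L = 2 − 1.2121 = 0.79 h.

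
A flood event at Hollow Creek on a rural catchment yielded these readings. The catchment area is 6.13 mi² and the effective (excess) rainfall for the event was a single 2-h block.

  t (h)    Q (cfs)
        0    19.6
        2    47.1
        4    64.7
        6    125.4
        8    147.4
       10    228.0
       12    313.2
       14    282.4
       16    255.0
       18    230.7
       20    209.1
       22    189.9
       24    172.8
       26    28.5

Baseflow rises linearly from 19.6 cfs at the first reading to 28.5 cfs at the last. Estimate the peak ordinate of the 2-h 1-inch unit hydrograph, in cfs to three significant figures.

U_p ≈ 290 cfs

Direct runoff: 0.00, 26.82, 43.73, 103.75, 125.06, 204.98, 289.49, 258.01, 229.92, 204.94, 182.65, 162.77, 144.98, 0.00 cfs; ΣQ_DR = 1977 cfs, peak = 289.49 cfs.
Runoff depth d = ΣQ_DR·Δt / A = 1977 × 7200 / (6.13 mi²) = 0.9996 in.
The 1-inch UH is the DRH scaled by (1 in)/d, so U_p = 289.49 × 1/0.9996 = 290 cfs.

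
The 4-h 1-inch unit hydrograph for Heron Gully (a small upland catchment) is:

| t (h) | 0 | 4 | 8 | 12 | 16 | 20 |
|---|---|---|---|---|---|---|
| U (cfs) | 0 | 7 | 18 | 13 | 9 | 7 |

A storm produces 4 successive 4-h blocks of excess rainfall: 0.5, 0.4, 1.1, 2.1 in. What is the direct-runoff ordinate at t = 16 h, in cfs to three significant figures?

By discrete convolution, Q_j = Σ (P_i / 1 in) · U_{j−i}.
At t = 16 h (j=4): Q = (0.5/1)·9 + (0.4/1)·13 + (1.1/1)·18 + (2.1/1)·7 = 44.2 cfs.

Q ≈ 44.2 cfs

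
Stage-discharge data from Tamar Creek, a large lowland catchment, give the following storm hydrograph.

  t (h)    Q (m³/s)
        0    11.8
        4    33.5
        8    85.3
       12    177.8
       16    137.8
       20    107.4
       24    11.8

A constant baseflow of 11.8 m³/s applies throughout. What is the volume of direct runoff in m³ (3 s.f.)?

Direct-runoff ordinates (Q − Q_b): 0.0, 21.7, 73.5, 166.0, 126.0, 95.6, 0.0 m³/s.
ΣQ_DR = 482.8 m³/s.
With Δt = 4 h = 14400 s, V = ΣQ_DR · Δt = 482.8 × 14400 = 6.95 × 10^6 m³.

V ≈ 6.95 × 10^6 m³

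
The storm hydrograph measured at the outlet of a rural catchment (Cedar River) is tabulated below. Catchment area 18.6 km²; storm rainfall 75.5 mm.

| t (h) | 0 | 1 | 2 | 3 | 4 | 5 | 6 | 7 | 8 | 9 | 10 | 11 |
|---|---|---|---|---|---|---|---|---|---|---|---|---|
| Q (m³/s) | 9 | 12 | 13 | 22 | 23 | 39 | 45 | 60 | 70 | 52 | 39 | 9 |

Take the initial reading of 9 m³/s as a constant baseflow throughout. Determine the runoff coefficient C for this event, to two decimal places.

C ≈ 0.73

ΣQ_DR = 285.0 m³/s; V = ΣQ_DR·Δt = 1.026 × 10^6 m³.
Runoff depth d = V / A = 55.16 mm.
C = d / P = 55.16 / 75.5 = 0.73.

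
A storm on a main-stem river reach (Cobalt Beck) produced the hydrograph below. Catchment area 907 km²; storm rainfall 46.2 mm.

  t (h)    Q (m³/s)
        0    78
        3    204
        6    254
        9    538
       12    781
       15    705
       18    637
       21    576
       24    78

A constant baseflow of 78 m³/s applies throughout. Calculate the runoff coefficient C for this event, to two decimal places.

C ≈ 0.81

ΣQ_DR = 3149 m³/s; V = ΣQ_DR·Δt = 3.401 × 10^7 m³.
Runoff depth d = V / A = 37.50 mm.
C = d / P = 37.50 / 46.2 = 0.81.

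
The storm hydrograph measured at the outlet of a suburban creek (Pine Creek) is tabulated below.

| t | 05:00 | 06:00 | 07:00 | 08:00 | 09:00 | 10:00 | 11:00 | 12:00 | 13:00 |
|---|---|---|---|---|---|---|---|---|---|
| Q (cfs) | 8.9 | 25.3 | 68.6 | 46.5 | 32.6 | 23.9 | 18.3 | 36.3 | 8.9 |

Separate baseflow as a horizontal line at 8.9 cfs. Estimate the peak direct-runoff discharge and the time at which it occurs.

Subtracting baseflow gives direct-runoff ordinates: 0.0, 16.4, 59.7, 37.6, 23.7, 15.0, 9.4, 27.4, 0.0 cfs.
The maximum is 59.7 cfs, occurring at the reading for t = 07:00.

Q_p = 59.7 cfs at t = 07:00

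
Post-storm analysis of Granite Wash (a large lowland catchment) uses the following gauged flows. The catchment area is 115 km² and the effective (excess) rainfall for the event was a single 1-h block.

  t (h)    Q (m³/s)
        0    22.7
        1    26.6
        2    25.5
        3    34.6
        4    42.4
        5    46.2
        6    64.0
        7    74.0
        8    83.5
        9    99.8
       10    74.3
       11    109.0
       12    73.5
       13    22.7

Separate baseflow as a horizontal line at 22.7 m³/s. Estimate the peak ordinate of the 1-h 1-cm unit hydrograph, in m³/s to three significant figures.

Direct runoff: 0.0, 3.9, 2.8, 11.9, 19.7, 23.5, 41.3, 51.3, 60.8, 77.1, 51.6, 86.3, 50.8, 0.0 m³/s; ΣQ_DR = 481.0 m³/s, peak = 86.3 m³/s.
Runoff depth d = ΣQ_DR·Δt / A = 481.0 × 3600 / (115 km²) = 15.06 mm.
The 1-cm UH is the DRH scaled by (10 mm)/d, so U_p = 86.3 × 10/15.06 = 57.3 m³/s.

U_p ≈ 57.3 m³/s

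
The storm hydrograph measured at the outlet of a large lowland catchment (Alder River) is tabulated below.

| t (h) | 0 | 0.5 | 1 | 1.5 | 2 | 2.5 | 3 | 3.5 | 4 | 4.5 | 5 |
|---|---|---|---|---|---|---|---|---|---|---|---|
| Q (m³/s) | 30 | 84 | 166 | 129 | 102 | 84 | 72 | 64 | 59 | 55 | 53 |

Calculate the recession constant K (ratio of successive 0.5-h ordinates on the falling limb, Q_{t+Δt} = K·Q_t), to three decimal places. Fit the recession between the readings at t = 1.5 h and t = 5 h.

K ≈ 0.881

Using the recession-limb readings at t = 1.5 h and t = 5 h: Q falls from 129 to 53 m³/s over 7 intervals.
K = (Q₂/Q₁)^(1/7) = (53/129)^(1/7) = 0.881.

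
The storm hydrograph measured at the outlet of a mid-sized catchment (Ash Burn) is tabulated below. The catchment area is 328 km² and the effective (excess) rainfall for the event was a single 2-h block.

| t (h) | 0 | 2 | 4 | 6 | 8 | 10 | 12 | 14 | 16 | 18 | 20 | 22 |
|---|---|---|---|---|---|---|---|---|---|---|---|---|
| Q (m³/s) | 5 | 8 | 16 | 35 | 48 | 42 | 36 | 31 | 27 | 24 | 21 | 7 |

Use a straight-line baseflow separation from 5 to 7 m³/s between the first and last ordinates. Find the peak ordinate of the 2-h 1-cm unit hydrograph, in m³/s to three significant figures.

Direct runoff: 0.00, 2.82, 10.64, 29.45, 42.27, 36.09, 29.91, 24.73, 20.55, 17.36, 14.18, 0.00 m³/s; ΣQ_DR = 228.0 m³/s, peak = 42.27 m³/s.
Runoff depth d = ΣQ_DR·Δt / A = 228.0 × 7200 / (328 km²) = 5.005 mm.
The 1-cm UH is the DRH scaled by (10 mm)/d, so U_p = 42.27 × 10/5.005 = 84.5 m³/s.

U_p ≈ 84.5 m³/s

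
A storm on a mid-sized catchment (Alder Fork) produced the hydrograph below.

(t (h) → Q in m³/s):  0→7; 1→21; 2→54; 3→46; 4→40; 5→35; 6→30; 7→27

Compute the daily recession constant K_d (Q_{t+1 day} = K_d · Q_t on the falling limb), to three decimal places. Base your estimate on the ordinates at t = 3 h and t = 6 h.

K_d ≈ 0.033

Between t = 3 h and t = 6 h the flow falls from 46 to 30 m³/s over 3×1 h = 3 h.
Per-interval ratio K = (30/46)^(1/3) = 0.8672; K_d = K^(24/1) = 0.033.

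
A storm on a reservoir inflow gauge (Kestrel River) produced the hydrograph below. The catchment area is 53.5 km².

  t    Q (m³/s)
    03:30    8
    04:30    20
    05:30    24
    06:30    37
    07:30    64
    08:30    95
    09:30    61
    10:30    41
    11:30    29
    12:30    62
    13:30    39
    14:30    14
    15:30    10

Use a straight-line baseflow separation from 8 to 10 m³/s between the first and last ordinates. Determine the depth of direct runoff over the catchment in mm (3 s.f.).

d ≈ 26.0 mm

Direct runoff: 0.00, 11.83, 15.67, 28.50, 55.33, 86.17, 52.00, 31.83, 19.67, 52.50, 29.33, 4.17, 0.00 m³/s; ΣQ_DR = 387.0 m³/s.
V = ΣQ_DR · Δt = 387.0 × 3600 s = 1.393 × 10^6 m³.
Over A = 53.5 km², depth = V / A = 26.0 mm.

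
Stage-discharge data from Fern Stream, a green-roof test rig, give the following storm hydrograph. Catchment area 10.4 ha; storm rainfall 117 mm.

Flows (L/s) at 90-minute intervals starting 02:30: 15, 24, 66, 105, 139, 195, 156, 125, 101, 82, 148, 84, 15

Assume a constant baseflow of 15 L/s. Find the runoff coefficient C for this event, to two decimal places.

C ≈ 0.47

ΣQ_DR = 1060 L/s; V = ΣQ_DR·Δt = 5.724 × 10^6 L.
Runoff depth d = V / A = 55.04 mm.
C = d / P = 55.04 / 117 = 0.47.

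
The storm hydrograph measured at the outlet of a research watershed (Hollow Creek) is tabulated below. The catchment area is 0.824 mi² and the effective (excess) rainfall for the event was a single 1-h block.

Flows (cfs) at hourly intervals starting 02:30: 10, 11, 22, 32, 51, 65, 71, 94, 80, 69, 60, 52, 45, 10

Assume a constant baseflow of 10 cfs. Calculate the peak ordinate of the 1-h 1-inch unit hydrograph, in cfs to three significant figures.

Direct runoff: 0.0, 1.0, 12.0, 22.0, 41.0, 55.0, 61.0, 84.0, 70.0, 59.0, 50.0, 42.0, 35.0, 0.0 cfs; ΣQ_DR = 532.0 cfs, peak = 84.0 cfs.
Runoff depth d = ΣQ_DR·Δt / A = 532.0 × 3600 / (0.824 mi²) = 1.000 in.
The 1-inch UH is the DRH scaled by (1 in)/d, so U_p = 84.0 × 1/1.000 = 84.0 cfs.

U_p ≈ 84.0 cfs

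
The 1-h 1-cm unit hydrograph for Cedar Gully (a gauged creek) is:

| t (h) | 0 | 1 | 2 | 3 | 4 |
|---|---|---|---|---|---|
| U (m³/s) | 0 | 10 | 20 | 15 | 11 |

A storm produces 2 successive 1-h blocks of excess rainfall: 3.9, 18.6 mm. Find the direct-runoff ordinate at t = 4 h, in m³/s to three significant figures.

Q ≈ 32.2 m³/s

By discrete convolution, Q_j = Σ (P_i / 10 mm) · U_{j−i}.
At t = 4 h (j=4): Q = (3.9/10)·11 + (18.6/10)·15 = 32.2 m³/s.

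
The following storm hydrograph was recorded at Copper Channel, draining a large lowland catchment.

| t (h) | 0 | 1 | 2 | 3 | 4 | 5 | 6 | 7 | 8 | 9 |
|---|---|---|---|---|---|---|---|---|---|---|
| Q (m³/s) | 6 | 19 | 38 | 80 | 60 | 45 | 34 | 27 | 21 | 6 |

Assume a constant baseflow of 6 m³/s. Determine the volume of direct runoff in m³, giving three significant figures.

V ≈ 9.94 × 10^5 m³

Direct-runoff ordinates (Q − Q_b): 0.0, 13.0, 32.0, 74.0, 54.0, 39.0, 28.0, 21.0, 15.0, 0.0 m³/s.
ΣQ_DR = 276.0 m³/s.
With Δt = 1 h = 3600 s, V = ΣQ_DR · Δt = 276.0 × 3600 = 9.94 × 10^5 m³.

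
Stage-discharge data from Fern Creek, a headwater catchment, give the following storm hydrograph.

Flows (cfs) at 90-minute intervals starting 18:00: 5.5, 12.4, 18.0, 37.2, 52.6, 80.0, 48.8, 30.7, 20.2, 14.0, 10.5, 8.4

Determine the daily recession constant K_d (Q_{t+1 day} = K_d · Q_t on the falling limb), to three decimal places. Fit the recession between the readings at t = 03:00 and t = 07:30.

K_d ≈ 0.001

Between t = 03:00 and t = 07:30 the flow falls from 48.8 to 14.0 cfs over 3×1.5 h = 4.5 h.
Per-interval ratio K = (14.0/48.8)^(1/3) = 0.6595; K_d = K^(24/1.5) = 0.001.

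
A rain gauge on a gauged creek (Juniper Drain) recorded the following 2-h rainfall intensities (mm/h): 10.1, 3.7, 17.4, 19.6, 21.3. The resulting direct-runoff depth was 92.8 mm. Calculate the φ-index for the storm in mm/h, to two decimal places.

Only the 4 blocks with intensity above φ contribute runoff: 10.1, 17.4, 19.6, 21.3 mm/h.
Σ(I−φ)·Δt = d  ⇒  (10.1+17.4+19.6+21.3 − 4φ)·2 = 92.8
φ = (68.40 − 92.8/2) / 4 = 5.50 mm/h.

φ ≈ 5.50 mm/h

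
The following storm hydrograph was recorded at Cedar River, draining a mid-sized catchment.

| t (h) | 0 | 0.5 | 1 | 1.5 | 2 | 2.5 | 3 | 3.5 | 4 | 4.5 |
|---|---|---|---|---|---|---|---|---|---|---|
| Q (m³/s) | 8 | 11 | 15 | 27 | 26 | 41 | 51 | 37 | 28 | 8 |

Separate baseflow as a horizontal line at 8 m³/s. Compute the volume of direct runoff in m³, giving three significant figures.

Direct-runoff ordinates (Q − Q_b): 0.0, 3.0, 7.0, 19.0, 18.0, 33.0, 43.0, 29.0, 20.0, 0.0 m³/s.
ΣQ_DR = 172.0 m³/s.
With Δt = 0.5 h = 1800 s, V = ΣQ_DR · Δt = 172.0 × 1800 = 3.10 × 10^5 m³.

V ≈ 3.10 × 10^5 m³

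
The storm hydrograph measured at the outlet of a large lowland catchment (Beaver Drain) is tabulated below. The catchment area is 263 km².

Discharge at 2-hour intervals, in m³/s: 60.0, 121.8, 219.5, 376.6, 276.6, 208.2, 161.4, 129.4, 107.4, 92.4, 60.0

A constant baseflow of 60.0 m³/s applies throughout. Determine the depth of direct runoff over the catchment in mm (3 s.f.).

Direct runoff: 0.0, 61.8, 159.5, 316.6, 216.6, 148.2, 101.4, 69.4, 47.4, 32.4, 0.0 m³/s; ΣQ_DR = 1153 m³/s.
V = ΣQ_DR · Δt = 1153 × 7200 s = 8.304 × 10^6 m³.
Over A = 263 km², depth = V / A = 31.6 mm.

d ≈ 31.6 mm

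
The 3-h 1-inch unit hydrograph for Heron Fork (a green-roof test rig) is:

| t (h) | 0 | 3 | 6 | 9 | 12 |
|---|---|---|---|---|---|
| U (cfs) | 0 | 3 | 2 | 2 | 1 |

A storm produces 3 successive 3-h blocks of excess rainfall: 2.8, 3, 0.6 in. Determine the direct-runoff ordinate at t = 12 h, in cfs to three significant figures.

Q ≈ 10.0 cfs

By discrete convolution, Q_j = Σ (P_i / 1 in) · U_{j−i}.
At t = 12 h (j=4): Q = (2.8/1)·1 + (3/1)·2 + (0.6/1)·2 = 10.0 cfs.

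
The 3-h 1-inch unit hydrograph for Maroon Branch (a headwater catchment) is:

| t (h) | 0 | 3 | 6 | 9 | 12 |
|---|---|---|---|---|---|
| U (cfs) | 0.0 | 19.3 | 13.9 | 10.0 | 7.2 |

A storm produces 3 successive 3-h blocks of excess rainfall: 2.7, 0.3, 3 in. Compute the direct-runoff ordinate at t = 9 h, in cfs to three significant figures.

Q ≈ 89.1 cfs

By discrete convolution, Q_j = Σ (P_i / 1 in) · U_{j−i}.
At t = 9 h (j=3): Q = (2.7/1)·10.0 + (0.3/1)·13.9 + (3/1)·19.3 = 89.1 cfs.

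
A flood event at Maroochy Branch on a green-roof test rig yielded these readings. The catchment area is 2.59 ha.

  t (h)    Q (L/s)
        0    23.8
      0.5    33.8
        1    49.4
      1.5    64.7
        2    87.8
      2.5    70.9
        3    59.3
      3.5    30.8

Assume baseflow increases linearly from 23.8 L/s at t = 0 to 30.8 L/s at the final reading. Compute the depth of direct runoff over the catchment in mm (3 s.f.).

Direct runoff: 0.00, 9.00, 23.60, 37.90, 60.00, 42.10, 29.50, 0.00 L/s; ΣQ_DR = 202.1 L/s.
V = ΣQ_DR · Δt = 202.1 × 1800 s = 3.638 × 10^5 L.
Over A = 2.59 ha, depth = V / A = 14.0 mm.

d ≈ 14.0 mm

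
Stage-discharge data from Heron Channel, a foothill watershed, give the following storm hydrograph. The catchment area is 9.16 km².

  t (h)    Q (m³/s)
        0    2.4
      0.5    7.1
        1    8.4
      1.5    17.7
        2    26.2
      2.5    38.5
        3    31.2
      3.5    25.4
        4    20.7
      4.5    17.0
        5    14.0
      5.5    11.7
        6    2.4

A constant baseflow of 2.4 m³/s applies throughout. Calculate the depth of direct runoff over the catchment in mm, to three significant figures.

Direct runoff: 0.0, 4.7, 6.0, 15.3, 23.8, 36.1, 28.8, 23.0, 18.3, 14.6, 11.6, 9.3, 0.0 m³/s; ΣQ_DR = 191.5 m³/s.
V = ΣQ_DR · Δt = 191.5 × 1800 s = 3.447 × 10^5 m³.
Over A = 9.16 km², depth = V / A = 37.6 mm.

d ≈ 37.6 mm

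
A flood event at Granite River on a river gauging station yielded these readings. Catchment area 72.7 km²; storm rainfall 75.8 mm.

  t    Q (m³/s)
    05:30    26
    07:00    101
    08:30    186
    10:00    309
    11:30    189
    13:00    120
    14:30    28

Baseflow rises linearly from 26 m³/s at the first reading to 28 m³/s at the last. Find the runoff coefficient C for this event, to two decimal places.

C ≈ 0.75

ΣQ_DR = 770.0 m³/s; V = ΣQ_DR·Δt = 4.158 × 10^6 m³.
Runoff depth d = V / A = 57.19 mm.
C = d / P = 57.19 / 75.8 = 0.75.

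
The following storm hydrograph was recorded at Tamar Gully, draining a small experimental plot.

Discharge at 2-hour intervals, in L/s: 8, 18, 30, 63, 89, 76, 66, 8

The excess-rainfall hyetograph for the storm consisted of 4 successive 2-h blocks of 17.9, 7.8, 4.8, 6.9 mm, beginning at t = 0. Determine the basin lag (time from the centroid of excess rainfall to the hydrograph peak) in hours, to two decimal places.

t_L ≈ 4.96 h

Centroid of excess rainfall: t_c = Σ P_i·t̄_i / ΣP_i = 3.0374 h (block centres at 1, 3, 5, 7 h).
Hydrograph peak occurs at t = 8 h, so basin lag t_L = 8 − 3.0374 = 4.96 h.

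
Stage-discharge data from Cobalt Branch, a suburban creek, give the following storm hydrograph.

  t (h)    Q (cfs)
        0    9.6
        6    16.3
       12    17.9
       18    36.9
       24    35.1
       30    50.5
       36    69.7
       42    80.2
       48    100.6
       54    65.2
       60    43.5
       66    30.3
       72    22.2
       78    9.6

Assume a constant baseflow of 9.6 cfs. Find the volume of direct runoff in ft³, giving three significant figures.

V ≈ 9.79 × 10^6 ft³

Direct-runoff ordinates (Q − Q_b): 0.0, 6.7, 8.3, 27.3, 25.5, 40.9, 60.1, 70.6, 91.0, 55.6, 33.9, 20.7, 12.6, 0.0 cfs.
ΣQ_DR = 453.2 cfs.
With Δt = 6 h = 21600 s, V = ΣQ_DR · Δt = 453.2 × 21600 = 9.79 × 10^6 ft³.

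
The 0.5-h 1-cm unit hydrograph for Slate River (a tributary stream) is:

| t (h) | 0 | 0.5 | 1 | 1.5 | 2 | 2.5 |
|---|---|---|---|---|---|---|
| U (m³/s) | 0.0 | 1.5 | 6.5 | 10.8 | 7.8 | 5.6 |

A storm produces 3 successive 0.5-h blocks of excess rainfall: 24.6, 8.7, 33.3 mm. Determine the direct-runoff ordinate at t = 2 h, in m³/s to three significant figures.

Q ≈ 50.2 m³/s

By discrete convolution, Q_j = Σ (P_i / 10 mm) · U_{j−i}.
At t = 2 h (j=4): Q = (24.6/10)·7.8 + (8.7/10)·10.8 + (33.3/10)·6.5 = 50.2 m³/s.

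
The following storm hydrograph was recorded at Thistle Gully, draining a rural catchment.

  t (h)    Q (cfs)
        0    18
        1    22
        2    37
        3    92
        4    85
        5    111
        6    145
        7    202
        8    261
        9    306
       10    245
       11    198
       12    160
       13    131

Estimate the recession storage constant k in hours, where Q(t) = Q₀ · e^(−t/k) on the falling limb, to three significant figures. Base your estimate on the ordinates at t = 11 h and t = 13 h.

k ≈ 4.84 h

On the falling limb, Q drops from 198 to 131 cfs between t = 11 h and t = 13 h (Δt = 2 h).
k = −Δt / ln(Q₂/Q₁) = −2 / ln(131/198) = 4.84 h.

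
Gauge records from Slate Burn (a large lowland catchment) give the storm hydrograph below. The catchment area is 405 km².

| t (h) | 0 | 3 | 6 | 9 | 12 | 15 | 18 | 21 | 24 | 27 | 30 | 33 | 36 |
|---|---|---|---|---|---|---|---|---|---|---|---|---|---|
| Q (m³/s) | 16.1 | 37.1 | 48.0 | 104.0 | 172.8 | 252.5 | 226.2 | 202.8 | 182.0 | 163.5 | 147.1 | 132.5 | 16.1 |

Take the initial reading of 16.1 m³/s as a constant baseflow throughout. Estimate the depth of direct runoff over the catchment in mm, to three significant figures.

d ≈ 39.8 mm

Direct runoff: 0.0, 21.0, 31.9, 87.9, 156.7, 236.4, 210.1, 186.7, 165.9, 147.4, 131.0, 116.4, 0.0 m³/s; ΣQ_DR = 1491 m³/s.
V = ΣQ_DR · Δt = 1491 × 10800 s = 1.611 × 10^7 m³.
Over A = 405 km², depth = V / A = 39.8 mm.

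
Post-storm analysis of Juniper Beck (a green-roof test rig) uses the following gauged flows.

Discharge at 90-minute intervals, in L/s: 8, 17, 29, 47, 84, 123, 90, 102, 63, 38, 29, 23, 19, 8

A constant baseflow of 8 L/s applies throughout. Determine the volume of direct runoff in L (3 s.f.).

Direct-runoff ordinates (Q − Q_b): 0.0, 9.0, 21.0, 39.0, 76.0, 115.0, 82.0, 94.0, 55.0, 30.0, 21.0, 15.0, 11.0, 0.0 L/s.
ΣQ_DR = 568.0 L/s.
With Δt = 1.5 h = 5400 s, V = ΣQ_DR · Δt = 568.0 × 5400 = 3.07 × 10^6 L.

V ≈ 3.07 × 10^6 L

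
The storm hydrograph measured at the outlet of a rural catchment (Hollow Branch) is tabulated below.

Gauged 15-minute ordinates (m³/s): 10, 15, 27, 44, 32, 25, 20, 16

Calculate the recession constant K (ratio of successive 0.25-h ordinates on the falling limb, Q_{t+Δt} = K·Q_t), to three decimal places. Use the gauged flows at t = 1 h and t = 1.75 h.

K ≈ 0.794

Using the recession-limb readings at t = 1 h and t = 1.75 h: Q falls from 32 to 16 m³/s over 3 intervals.
K = (Q₂/Q₁)^(1/3) = (16/32)^(1/3) = 0.794.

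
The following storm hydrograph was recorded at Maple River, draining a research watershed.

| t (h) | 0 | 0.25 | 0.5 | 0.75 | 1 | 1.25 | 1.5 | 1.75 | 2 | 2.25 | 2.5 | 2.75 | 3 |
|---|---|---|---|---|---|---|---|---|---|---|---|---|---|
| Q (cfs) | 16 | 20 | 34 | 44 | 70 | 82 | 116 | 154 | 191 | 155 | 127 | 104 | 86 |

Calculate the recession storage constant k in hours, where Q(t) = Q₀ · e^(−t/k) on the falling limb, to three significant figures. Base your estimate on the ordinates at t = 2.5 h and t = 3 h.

On the falling limb, Q drops from 127 to 86 cfs between t = 2.5 h and t = 3 h (Δt = 0.5 h).
k = −Δt / ln(Q₂/Q₁) = −0.5 / ln(86/127) = 1.28 h.

k ≈ 1.28 h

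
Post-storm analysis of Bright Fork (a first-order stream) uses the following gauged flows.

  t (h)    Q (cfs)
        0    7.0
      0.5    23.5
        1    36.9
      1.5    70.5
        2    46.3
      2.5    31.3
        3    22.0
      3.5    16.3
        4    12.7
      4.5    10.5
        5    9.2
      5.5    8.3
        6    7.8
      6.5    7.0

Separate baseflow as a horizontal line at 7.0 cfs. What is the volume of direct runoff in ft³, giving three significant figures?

Direct-runoff ordinates (Q − Q_b): 0.0, 16.5, 29.9, 63.5, 39.3, 24.3, 15.0, 9.3, 5.7, 3.5, 2.2, 1.3, 0.8, 0.0 cfs.
ΣQ_DR = 211.3 cfs.
With Δt = 0.5 h = 1800 s, V = ΣQ_DR · Δt = 211.3 × 1800 = 3.80 × 10^5 ft³.

V ≈ 3.80 × 10^5 ft³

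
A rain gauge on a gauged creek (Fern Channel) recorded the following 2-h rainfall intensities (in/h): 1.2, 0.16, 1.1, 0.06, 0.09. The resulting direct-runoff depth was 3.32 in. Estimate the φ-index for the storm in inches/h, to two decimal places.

φ ≈ 0.32 in/h

Only the 2 blocks with intensity above φ contribute runoff: 1.2, 1.1 in/h.
Σ(I−φ)·Δt = d  ⇒  (1.2+1.1 − 2φ)·2 = 3.32
φ = (2.300 − 3.32/2) / 2 = 0.32 in/h.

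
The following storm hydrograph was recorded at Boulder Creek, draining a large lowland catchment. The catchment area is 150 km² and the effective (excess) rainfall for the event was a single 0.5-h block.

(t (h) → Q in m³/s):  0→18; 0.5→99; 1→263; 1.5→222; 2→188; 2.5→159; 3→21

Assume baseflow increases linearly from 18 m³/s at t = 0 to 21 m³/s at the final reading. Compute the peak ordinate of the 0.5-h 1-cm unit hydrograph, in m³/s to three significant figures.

Direct runoff: 0.00, 80.50, 244.00, 202.50, 168.00, 138.50, 0.00 m³/s; ΣQ_DR = 833.5 m³/s, peak = 244.00 m³/s.
Runoff depth d = ΣQ_DR·Δt / A = 833.5 × 1800 / (150 km²) = 10.00 mm.
The 1-cm UH is the DRH scaled by (10 mm)/d, so U_p = 244.00 × 10/10.00 = 244 m³/s.

U_p ≈ 244 m³/s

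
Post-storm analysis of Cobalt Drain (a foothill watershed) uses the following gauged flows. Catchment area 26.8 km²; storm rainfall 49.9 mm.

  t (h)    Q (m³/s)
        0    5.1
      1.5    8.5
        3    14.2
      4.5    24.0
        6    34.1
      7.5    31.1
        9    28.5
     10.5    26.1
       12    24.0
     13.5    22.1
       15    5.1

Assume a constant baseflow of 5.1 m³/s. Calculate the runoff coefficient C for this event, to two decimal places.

C ≈ 0.67

ΣQ_DR = 166.7 m³/s; V = ΣQ_DR·Δt = 9.002 × 10^5 m³.
Runoff depth d = V / A = 33.59 mm.
C = d / P = 33.59 / 49.9 = 0.67.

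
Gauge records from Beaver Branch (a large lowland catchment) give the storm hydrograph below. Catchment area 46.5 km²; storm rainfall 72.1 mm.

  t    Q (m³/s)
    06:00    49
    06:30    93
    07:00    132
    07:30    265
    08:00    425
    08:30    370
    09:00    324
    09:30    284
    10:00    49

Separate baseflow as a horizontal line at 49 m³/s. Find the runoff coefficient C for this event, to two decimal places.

C ≈ 0.83

ΣQ_DR = 1550 m³/s; V = ΣQ_DR·Δt = 2.790 × 10^6 m³.
Runoff depth d = V / A = 60.00 mm.
C = d / P = 60.00 / 72.1 = 0.83.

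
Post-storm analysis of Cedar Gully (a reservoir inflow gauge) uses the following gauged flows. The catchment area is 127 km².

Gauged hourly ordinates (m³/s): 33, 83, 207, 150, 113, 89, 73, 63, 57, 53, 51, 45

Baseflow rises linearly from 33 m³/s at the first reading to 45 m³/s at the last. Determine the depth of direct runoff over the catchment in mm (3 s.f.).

Direct runoff: 0.00, 48.91, 171.82, 113.73, 75.64, 50.55, 33.45, 22.36, 15.27, 10.18, 7.09, 0.00 m³/s; ΣQ_DR = 549.0 m³/s.
V = ΣQ_DR · Δt = 549.0 × 3600 s = 1.976 × 10^6 m³.
Over A = 127 km², depth = V / A = 15.6 mm.

d ≈ 15.6 mm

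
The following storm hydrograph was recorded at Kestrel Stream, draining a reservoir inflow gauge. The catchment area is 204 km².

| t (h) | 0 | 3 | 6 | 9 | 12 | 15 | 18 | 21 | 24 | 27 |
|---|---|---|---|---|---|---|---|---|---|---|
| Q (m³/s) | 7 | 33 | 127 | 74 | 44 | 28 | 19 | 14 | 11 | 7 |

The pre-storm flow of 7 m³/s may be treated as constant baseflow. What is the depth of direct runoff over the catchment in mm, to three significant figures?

Direct runoff: 0.0, 26.0, 120.0, 67.0, 37.0, 21.0, 12.0, 7.0, 4.0, 0.0 m³/s; ΣQ_DR = 294.0 m³/s.
V = ΣQ_DR · Δt = 294.0 × 10800 s = 3.175 × 10^6 m³.
Over A = 204 km², depth = V / A = 15.6 mm.

d ≈ 15.6 mm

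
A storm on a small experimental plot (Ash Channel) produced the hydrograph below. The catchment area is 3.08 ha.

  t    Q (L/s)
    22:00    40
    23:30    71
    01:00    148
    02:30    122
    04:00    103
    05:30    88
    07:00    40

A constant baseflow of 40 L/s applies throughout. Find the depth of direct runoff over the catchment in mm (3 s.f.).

Direct runoff: 0.0, 31.0, 108.0, 82.0, 63.0, 48.0, 0.0 L/s; ΣQ_DR = 332.0 L/s.
V = ΣQ_DR · Δt = 332.0 × 5400 s = 1.793 × 10^6 L.
Over A = 3.08 ha, depth = V / A = 58.2 mm.

d ≈ 58.2 mm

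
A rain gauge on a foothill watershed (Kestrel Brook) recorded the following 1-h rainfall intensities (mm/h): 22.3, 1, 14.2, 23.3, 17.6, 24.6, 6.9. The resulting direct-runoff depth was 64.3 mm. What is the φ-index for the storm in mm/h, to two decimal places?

Only the 5 blocks with intensity above φ contribute runoff: 22.3, 14.2, 23.3, 17.6, 24.6 mm/h.
Σ(I−φ)·Δt = d  ⇒  (22.3+14.2+23.3+17.6+24.6 − 5φ)·1 = 64.3
φ = (102.0 − 64.3/1) / 5 = 7.54 mm/h.

φ ≈ 7.54 mm/h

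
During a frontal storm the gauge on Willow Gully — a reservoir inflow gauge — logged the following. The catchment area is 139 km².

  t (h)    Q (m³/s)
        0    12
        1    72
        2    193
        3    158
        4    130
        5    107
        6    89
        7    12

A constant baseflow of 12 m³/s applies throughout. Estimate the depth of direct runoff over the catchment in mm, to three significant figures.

d ≈ 17.5 mm

Direct runoff: 0.0, 60.0, 181.0, 146.0, 118.0, 95.0, 77.0, 0.0 m³/s; ΣQ_DR = 677.0 m³/s.
V = ΣQ_DR · Δt = 677.0 × 3600 s = 2.437 × 10^6 m³.
Over A = 139 km², depth = V / A = 17.5 mm.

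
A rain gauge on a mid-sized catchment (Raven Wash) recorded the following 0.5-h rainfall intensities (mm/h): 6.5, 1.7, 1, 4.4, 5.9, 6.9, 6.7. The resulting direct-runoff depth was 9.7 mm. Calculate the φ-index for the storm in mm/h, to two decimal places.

φ ≈ 2.20 mm/h

Only the 5 blocks with intensity above φ contribute runoff: 6.5, 4.4, 5.9, 6.9, 6.7 mm/h.
Σ(I−φ)·Δt = d  ⇒  (6.5+4.4+5.9+6.9+6.7 − 5φ)·0.5 = 9.7
φ = (30.40 − 9.7/0.5) / 5 = 2.20 mm/h.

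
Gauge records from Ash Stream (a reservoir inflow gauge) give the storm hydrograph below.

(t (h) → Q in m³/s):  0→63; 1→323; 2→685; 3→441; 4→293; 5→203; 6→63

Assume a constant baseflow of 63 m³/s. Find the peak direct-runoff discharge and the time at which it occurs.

Subtracting baseflow gives direct-runoff ordinates: 0.0, 260.0, 622.0, 378.0, 230.0, 140.0, 0.0 m³/s.
The maximum is 622.0 m³/s, occurring at the reading for t = 2 h.

Q_p = 622.0 m³/s at t = 2 h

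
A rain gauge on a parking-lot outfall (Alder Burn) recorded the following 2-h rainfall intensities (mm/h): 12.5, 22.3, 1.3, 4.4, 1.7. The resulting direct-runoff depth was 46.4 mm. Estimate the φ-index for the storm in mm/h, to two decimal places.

φ ≈ 5.80 mm/h

Only the 2 blocks with intensity above φ contribute runoff: 12.5, 22.3 mm/h.
Σ(I−φ)·Δt = d  ⇒  (12.5+22.3 − 2φ)·2 = 46.4
φ = (34.80 − 46.4/2) / 2 = 5.80 mm/h.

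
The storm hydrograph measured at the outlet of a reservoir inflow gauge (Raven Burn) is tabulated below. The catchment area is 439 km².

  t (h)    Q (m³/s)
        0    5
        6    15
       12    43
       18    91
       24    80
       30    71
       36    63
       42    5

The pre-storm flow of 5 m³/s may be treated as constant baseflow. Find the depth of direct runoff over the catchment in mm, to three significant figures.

d ≈ 16.4 mm

Direct runoff: 0.0, 10.0, 38.0, 86.0, 75.0, 66.0, 58.0, 0.0 m³/s; ΣQ_DR = 333.0 m³/s.
V = ΣQ_DR · Δt = 333.0 × 21600 s = 7.193 × 10^6 m³.
Over A = 439 km², depth = V / A = 16.4 mm.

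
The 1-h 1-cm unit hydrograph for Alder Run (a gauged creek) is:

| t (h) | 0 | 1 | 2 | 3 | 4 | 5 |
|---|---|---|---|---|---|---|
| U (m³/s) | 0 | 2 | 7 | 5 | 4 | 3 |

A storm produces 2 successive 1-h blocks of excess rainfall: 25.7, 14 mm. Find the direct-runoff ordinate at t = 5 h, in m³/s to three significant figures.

Q ≈ 13.3 m³/s

By discrete convolution, Q_j = Σ (P_i / 10 mm) · U_{j−i}.
At t = 5 h (j=5): Q = (25.7/10)·3 + (14/10)·4 = 13.3 m³/s.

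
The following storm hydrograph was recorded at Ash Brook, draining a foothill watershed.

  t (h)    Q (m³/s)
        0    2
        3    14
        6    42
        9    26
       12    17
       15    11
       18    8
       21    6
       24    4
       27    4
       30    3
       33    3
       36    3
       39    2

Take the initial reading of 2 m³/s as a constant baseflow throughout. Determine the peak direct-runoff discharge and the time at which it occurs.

Subtracting baseflow gives direct-runoff ordinates: 0.0, 12.0, 40.0, 24.0, 15.0, 9.0, 6.0, 4.0, 2.0, 2.0, 1.0, 1.0, 1.0, 0.0 m³/s.
The maximum is 40.0 m³/s, occurring at the reading for t = 6 h.

Q_p = 40.0 m³/s at t = 6 h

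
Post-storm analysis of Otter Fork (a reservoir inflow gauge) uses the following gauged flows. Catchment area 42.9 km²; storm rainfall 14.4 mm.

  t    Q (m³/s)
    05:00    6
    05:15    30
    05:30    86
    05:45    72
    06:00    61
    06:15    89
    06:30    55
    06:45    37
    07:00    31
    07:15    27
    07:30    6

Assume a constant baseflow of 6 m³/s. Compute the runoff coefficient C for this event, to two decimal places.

C ≈ 0.63

ΣQ_DR = 434.0 m³/s; V = ΣQ_DR·Δt = 3.906 × 10^5 m³.
Runoff depth d = V / A = 9.105 mm.
C = d / P = 9.105 / 14.4 = 0.63.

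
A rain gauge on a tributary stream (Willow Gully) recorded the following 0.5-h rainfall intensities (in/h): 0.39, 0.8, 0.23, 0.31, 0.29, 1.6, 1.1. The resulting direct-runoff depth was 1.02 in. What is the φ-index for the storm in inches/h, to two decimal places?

φ ≈ 0.49 in/h

Only the 3 blocks with intensity above φ contribute runoff: 0.8, 1.6, 1.1 in/h.
Σ(I−φ)·Δt = d  ⇒  (0.8+1.6+1.1 − 3φ)·0.5 = 1.02
φ = (3.500 − 1.02/0.5) / 3 = 0.49 in/h.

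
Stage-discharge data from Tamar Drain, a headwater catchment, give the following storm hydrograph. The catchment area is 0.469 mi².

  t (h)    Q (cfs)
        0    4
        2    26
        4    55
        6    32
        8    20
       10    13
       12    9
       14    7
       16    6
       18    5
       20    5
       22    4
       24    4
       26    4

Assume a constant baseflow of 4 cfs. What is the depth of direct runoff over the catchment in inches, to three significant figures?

d ≈ 0.912 in

Direct runoff: 0.0, 22.0, 51.0, 28.0, 16.0, 9.0, 5.0, 3.0, 2.0, 1.0, 1.0, 0.0, 0.0, 0.0 cfs; ΣQ_DR = 138.0 cfs.
V = ΣQ_DR · Δt = 138.0 × 7200 s = 9.936 × 10^5 ft³.
Over A = 0.469 mi², depth = V / A = 0.912 in.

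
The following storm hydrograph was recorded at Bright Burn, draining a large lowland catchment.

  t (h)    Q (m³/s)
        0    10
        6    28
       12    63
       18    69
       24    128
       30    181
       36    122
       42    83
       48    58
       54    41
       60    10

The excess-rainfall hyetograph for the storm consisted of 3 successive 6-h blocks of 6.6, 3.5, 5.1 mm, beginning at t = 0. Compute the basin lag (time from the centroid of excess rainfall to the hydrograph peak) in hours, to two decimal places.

t_L ≈ 21.59 h

Centroid of excess rainfall: t_c = Σ P_i·t̄_i / ΣP_i = 8.4079 h (block centres at 3, 9, 15 h).
Hydrograph peak occurs at t = 30 h, so basin lag t_L = 30 − 8.4079 = 21.59 h.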